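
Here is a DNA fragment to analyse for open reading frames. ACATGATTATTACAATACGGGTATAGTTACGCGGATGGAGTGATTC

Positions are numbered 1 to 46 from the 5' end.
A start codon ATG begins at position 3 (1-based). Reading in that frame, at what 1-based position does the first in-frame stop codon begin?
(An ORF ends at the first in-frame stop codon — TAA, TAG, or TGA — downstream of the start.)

24

Codons from position 3: ATG (3–5), ATT (6–8), ATT (9–11), ACA (12–14), ATA (15–17), CGG (18–20), GTA (21–23), TAG (24–26).
TAG is a stop codon; it begins at position 24.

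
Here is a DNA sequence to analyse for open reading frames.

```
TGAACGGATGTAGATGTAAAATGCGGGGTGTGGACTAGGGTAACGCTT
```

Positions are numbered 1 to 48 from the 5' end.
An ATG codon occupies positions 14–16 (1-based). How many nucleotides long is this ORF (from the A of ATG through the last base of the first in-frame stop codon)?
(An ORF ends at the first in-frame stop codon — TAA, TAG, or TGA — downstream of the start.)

Codons from position 14: ATG (14–16), TAA (17–19).
TAA is the first in-frame stop; ORF spans 14–19, 6 nucleotides.

6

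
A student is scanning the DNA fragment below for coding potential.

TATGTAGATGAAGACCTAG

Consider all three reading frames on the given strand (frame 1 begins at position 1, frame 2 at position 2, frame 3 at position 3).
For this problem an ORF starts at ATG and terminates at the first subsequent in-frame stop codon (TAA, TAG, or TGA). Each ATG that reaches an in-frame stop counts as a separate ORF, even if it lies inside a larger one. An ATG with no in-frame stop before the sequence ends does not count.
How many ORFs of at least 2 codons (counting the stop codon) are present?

Frame 1: TAT GTA GAT GAA GAC CTA — no ATG→stop ORF.
Frame 2: ATG TAG ATG AAG ACC TAG — ATG at 2, stop TAG at 5 → 6 nt; ATG at 8, stop TAG at 17 → 12 nt.
Frame 3: TGT AGA TGA AGA CCT — no ATG→stop ORF.
ORFs ≥ 2 codons: frame 2 2–7 (2 codons), frame 2 8–19 (4 codons). Count = 2.

2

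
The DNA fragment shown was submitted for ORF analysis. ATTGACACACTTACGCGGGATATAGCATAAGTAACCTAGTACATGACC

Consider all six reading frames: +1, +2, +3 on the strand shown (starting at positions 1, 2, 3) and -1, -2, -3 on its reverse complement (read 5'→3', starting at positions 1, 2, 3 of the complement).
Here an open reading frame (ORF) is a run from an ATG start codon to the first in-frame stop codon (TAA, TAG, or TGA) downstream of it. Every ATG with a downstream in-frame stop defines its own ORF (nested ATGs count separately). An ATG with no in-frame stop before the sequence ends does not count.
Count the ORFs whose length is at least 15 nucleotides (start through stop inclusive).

1

Reverse complement (5'→3'): GGTCATGTACTAGGTTACTTATGCTATATCCCGCGTAAGTGTGTCAAT
Frame +1: ATT GAC ACA CTT ACG CGG GAT ATA GCA TAA GTA ACC TAG TAC ATG ACC — no ATG→stop ORF.
Frame +2: TTG ACA CAC TTA CGC GGG ATA TAG CAT AAG TAA CCT AGT ACA TGA — no ATG→stop ORF.
Frame +3: TGA CAC ACT TAC GCG GGA TAT AGC ATA AGT AAC CTA GTA CAT GAC — no ATG→stop ORF.
Frame -1: GGT CAT GTA CTA GGT TAC TTA TGC TAT ATC CCG CGT AAG TGT GTC AAT — no ATG→stop ORF.
Frame -2: GTC ATG TAC TAG GTT ACT TAT GCT ATA TCC CGC GTA AGT GTG TCA — ATG at 5, stop TAG at 11 → 9 nt.
Frame -3: TCA TGT ACT AGG TTA CTT ATG CTA TAT CCC GCG TAA GTG TGT CAA — ATG at 21, stop TAA at 36 → 18 nt.
ORFs ≥ 15 nucleotides: frame -3 21–38 (18 nucleotides). Count = 1.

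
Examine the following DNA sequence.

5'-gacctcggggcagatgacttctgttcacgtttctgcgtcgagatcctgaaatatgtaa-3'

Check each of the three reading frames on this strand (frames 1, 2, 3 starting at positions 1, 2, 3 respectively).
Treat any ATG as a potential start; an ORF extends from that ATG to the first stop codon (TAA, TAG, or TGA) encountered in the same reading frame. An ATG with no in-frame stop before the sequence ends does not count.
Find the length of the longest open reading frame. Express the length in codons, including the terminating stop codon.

Frame 1: GAC CTC GGG GCA GAT GAC TTC TGT TCA CGT TTC TGC GTC GAG ATC CTG AAA TAT GTA — no ATG→stop ORF.
Frame 2: ACC TCG GGG CAG ATG ACT TCT GTT CAC GTT TCT GCG TCG AGA TCC TGA AAT ATG TAA — ATG at 14, stop TGA at 47 → 36 nt; ATG at 53, stop TAA at 56 → 6 nt.
Frame 3: CCT CGG GGC AGA TGA CTT CTG TTC ACG TTT CTG CGT CGA GAT CCT GAA ATA TGT — no ATG→stop ORF.
Longest: frame 2, positions 14–49, 36 nt = 12 codons = 11 aa. → 12 codons.

12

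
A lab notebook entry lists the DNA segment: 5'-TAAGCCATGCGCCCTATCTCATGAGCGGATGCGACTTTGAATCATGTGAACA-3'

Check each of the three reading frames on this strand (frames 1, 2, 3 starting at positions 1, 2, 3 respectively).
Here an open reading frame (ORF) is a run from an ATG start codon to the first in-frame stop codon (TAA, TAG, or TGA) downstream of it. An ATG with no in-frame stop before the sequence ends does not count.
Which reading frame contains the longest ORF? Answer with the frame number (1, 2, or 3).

1

Frame 1: TAA GCC ATG CGC CCT ATC TCA TGA GCG GAT GCG ACT TTG AAT CAT GTG AAC — ATG at 7, stop TGA at 22 → 18 nt.
Frame 2: AAG CCA TGC GCC CTA TCT CAT GAG CGG ATG CGA CTT TGA ATC ATG TGA ACA — ATG at 29, stop TGA at 38 → 12 nt; ATG at 44, stop TGA at 47 → 6 nt.
Frame 3: AGC CAT GCG CCC TAT CTC ATG AGC GGA TGC GAC TTT GAA TCA TGT GAA — no ATG→stop ORF.
Longest ORF is 18 nt in frame 1 (positions 7–24).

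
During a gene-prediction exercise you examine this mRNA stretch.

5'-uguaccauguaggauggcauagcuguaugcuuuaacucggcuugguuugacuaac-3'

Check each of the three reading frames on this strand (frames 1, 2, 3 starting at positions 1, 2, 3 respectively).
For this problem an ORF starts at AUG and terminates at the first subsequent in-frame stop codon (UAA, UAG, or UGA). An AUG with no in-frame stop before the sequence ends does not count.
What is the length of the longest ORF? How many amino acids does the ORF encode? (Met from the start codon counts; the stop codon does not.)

Frame 1: UGU ACC AUG UAG GAU GGC AUA GCU GUA UGC UUU AAC UCG GCU UGG UUU GAC UAA — AUG at 7, stop UAG at 10 → 6 nt.
Frame 2: GUA CCA UGU AGG AUG GCA UAG CUG UAU GCU UUA ACU CGG CUU GGU UUG ACU AAC — AUG at 14, stop UAG at 20 → 9 nt.
Frame 3: UAC CAU GUA GGA UGG CAU AGC UGU AUG CUU UAA CUC GGC UUG GUU UGA CUA — AUG at 27, stop UAA at 33 → 9 nt.
Longest: frame 2, positions 14–22, 9 nt = 3 codons = 2 aa. → 2 amino acids.

2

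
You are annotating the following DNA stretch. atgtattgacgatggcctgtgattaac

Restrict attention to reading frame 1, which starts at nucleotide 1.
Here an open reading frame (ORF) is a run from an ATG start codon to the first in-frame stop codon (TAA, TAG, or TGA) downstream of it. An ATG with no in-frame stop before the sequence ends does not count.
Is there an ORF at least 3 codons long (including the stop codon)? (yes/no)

Frame 1: ATG TAT TGA CGA TGG CCT GTG ATT AAC — ATG at 1, stop TGA at 7 → 9 nt.
Frame 1 has an ORF of 3 codons (positions 1–9) ≥ 3, so yes.

yes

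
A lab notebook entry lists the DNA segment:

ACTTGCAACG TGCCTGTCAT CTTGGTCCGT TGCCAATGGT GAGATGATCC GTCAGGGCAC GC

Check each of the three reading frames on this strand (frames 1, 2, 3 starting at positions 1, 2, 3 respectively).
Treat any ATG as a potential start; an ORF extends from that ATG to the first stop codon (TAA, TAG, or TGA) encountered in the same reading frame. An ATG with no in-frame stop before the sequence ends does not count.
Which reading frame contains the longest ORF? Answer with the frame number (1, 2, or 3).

Frame 1: ACT TGC AAC GTG CCT GTC ATC TTG GTC CGT TGC CAA TGG TGA GAT GAT CCG TCA GGG CAC — no ATG→stop ORF.
Frame 2: CTT GCA ACG TGC CTG TCA TCT TGG TCC GTT GCC AAT GGT GAG ATG ATC CGT CAG GGC ACG — no ATG→stop ORF.
Frame 3: TTG CAA CGT GCC TGT CAT CTT GGT CCG TTG CCA ATG GTG AGA TGA TCC GTC AGG GCA CGC — ATG at 36, stop TGA at 45 → 12 nt.
Longest ORF is 12 nt in frame 3 (positions 36–47).

3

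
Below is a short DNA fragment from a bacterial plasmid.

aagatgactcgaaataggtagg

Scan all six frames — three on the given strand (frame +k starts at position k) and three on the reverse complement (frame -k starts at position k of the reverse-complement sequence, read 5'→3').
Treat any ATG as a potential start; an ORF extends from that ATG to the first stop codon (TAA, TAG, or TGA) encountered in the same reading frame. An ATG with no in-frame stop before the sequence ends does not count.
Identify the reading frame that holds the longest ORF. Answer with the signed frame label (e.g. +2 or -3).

+1

Reverse complement (5'→3'): CCTACCTATTTCGAGTCATCTT
Frame +1: AAG ATG ACT CGA AAT AGG TAG — ATG at 4, stop TAG at 19 → 18 nt.
Frame +2: AGA TGA CTC GAA ATA GGT AGG — no ATG→stop ORF.
Frame +3: GAT GAC TCG AAA TAG GTA — no ATG→stop ORF.
Frame -1: CCT ACC TAT TTC GAG TCA TCT — no ATG→stop ORF.
Frame -2: CTA CCT ATT TCG AGT CAT CTT — no ATG→stop ORF.
Frame -3: TAC CTA TTT CGA GTC ATC — no ATG→stop ORF.
Longest ORF is 18 nt in frame +1 (positions 4–21).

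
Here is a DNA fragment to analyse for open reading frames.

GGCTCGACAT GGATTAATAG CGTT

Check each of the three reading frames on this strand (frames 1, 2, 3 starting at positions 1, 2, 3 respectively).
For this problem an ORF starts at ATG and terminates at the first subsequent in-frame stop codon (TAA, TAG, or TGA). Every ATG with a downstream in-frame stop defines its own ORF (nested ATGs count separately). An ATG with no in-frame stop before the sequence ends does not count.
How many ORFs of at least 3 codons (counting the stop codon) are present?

1

Frame 1: GGC TCG ACA TGG ATT AAT AGC GTT — no ATG→stop ORF.
Frame 2: GCT CGA CAT GGA TTA ATA GCG — no ATG→stop ORF.
Frame 3: CTC GAC ATG GAT TAA TAG CGT — ATG at 9, stop TAA at 15 → 9 nt.
ORFs ≥ 3 codons: frame 3 9–17 (3 codons). Count = 1.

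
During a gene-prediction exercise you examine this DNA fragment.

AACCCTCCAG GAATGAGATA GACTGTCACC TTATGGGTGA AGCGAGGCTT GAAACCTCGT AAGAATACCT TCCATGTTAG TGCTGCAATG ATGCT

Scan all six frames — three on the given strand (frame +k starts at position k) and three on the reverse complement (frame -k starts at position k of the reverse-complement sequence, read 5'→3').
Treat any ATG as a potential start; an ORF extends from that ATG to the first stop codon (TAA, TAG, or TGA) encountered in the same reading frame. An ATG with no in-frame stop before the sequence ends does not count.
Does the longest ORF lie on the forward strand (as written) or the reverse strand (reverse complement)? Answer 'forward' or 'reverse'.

Reverse complement (5'→3'): AGCATCATTGCAGCACTAACATGGAAGGTATTCTTACGAGGTTTCAAGCCTCGCTTCACCCATAAGGTGACAGTCTATCTCATTCCTGGAGGGTT
Frame +1: AAC CCT CCA GGA ATG AGA TAG ACT GTC ACC TTA TGG GTG AAG CGA GGC TTG AAA CCT CGT AAG AAT ACC TTC CAT GTT AGT GCT GCA ATG ATG — ATG at 13, stop TAG at 19 → 9 nt.
Frame +2: ACC CTC CAG GAA TGA GAT AGA CTG TCA CCT TAT GGG TGA AGC GAG GCT TGA AAC CTC GTA AGA ATA CCT TCC ATG TTA GTG CTG CAA TGA TGC — ATG at 74, stop TGA at 89 → 18 nt.
Frame +3: CCC TCC AGG AAT GAG ATA GAC TGT CAC CTT ATG GGT GAA GCG AGG CTT GAA ACC TCG TAA GAA TAC CTT CCA TGT TAG TGC TGC AAT GAT GCT — ATG at 33, stop TAA at 60 → 30 nt.
Frame -1: AGC ATC ATT GCA GCA CTA ACA TGG AAG GTA TTC TTA CGA GGT TTC AAG CCT CGC TTC ACC CAT AAG GTG ACA GTC TAT CTC ATT CCT GGA GGG — no ATG→stop ORF.
Frame -2: GCA TCA TTG CAG CAC TAA CAT GGA AGG TAT TCT TAC GAG GTT TCA AGC CTC GCT TCA CCC ATA AGG TGA CAG TCT ATC TCA TTC CTG GAG GGT — no ATG→stop ORF.
Frame -3: CAT CAT TGC AGC ACT AAC ATG GAA GGT ATT CTT ACG AGG TTT CAA GCC TCG CTT CAC CCA TAA GGT GAC AGT CTA TCT CAT TCC TGG AGG GTT — ATG at 21, stop TAA at 63 → 45 nt.
Forward-strand max 30 nt; reverse-strand max 45 nt. The reverse strand has the longer ORF.

reverse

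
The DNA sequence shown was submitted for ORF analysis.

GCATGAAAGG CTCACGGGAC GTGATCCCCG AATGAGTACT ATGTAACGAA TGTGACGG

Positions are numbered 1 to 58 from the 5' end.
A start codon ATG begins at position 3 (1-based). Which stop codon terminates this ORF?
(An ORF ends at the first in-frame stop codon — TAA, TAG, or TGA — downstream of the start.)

Codons from position 3: ATG (3–5), AAA (6–8), GGC (9–11), TCA (12–14), CGG (15–17), GAC (18–20), GTG (21–23), ATC (24–26), CCC (27–29), GAA (30–32), TGA (33–35).
The first in-frame stop codon is TGA.

TGA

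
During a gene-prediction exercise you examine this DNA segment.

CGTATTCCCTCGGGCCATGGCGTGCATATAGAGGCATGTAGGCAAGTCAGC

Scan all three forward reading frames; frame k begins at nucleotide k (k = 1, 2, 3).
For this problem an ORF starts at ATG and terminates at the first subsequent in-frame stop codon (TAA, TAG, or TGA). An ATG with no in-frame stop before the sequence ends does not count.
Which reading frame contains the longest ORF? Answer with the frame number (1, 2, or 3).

2

Frame 1: CGT ATT CCC TCG GGC CAT GGC GTG CAT ATA GAG GCA TGT AGG CAA GTC AGC — no ATG→stop ORF.
Frame 2: GTA TTC CCT CGG GCC ATG GCG TGC ATA TAG AGG CAT GTA GGC AAG TCA — ATG at 17, stop TAG at 29 → 15 nt.
Frame 3: TAT TCC CTC GGG CCA TGG CGT GCA TAT AGA GGC ATG TAG GCA AGT CAG — ATG at 36, stop TAG at 39 → 6 nt.
Longest ORF is 15 nt in frame 2 (positions 17–31).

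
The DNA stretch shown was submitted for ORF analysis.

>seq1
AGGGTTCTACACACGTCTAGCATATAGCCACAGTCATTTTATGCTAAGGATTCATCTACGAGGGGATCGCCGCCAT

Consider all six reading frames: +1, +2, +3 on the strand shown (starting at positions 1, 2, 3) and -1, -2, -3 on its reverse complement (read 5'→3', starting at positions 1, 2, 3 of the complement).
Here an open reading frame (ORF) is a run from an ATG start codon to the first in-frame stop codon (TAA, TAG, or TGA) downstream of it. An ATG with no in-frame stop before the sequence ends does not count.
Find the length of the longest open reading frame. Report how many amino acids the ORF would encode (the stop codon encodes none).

6

Reverse complement (5'→3'): ATGGCGGCGATCCCCTCGTAGATGAATCCTTAGCATAAAATGACTGTGGCTATATGCTAGACGTGTGTAGAACCCT
Frame +1: AGG GTT CTA CAC ACG TCT AGC ATA TAG CCA CAG TCA TTT TAT GCT AAG GAT TCA TCT ACG AGG GGA TCG CCG CCA — no ATG→stop ORF.
Frame +2: GGG TTC TAC ACA CGT CTA GCA TAT AGC CAC AGT CAT TTT ATG CTA AGG ATT CAT CTA CGA GGG GAT CGC CGC CAT — no ATG→stop ORF.
Frame +3: GGT TCT ACA CAC GTC TAG CAT ATA GCC ACA GTC ATT TTA TGC TAA GGA TTC ATC TAC GAG GGG ATC GCC GCC — no ATG→stop ORF.
Frame -1: ATG GCG GCG ATC CCC TCG TAG ATG AAT CCT TAG CAT AAA ATG ACT GTG GCT ATA TGC TAG ACG TGT GTA GAA CCC — ATG at 1, stop TAG at 19 → 21 nt; ATG at 22, stop TAG at 31 → 12 nt; ATG at 40, stop TAG at 58 → 21 nt.
Frame -2: TGG CGG CGA TCC CCT CGT AGA TGA ATC CTT AGC ATA AAA TGA CTG TGG CTA TAT GCT AGA CGT GTG TAG AAC CCT — no ATG→stop ORF.
Frame -3: GGC GGC GAT CCC CTC GTA GAT GAA TCC TTA GCA TAA AAT GAC TGT GGC TAT ATG CTA GAC GTG TGT AGA ACC — no ATG→stop ORF.
Longest: frame -1, positions 1–21, 21 nt = 7 codons = 6 aa. → 6 amino acids.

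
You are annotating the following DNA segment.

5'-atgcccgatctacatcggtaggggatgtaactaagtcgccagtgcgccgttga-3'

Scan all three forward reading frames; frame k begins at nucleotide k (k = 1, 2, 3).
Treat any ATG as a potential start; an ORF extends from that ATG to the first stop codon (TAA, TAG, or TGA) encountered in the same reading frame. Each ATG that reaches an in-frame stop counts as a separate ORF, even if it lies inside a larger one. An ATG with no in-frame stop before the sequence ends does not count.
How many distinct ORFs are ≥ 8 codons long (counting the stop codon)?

Frame 1: ATG CCC GAT CTA CAT CGG TAG GGG ATG TAA CTA AGT CGC CAG TGC GCC GTT — ATG at 1, stop TAG at 19 → 21 nt; ATG at 25, stop TAA at 28 → 6 nt.
Frame 2: TGC CCG ATC TAC ATC GGT AGG GGA TGT AAC TAA GTC GCC AGT GCG CCG TTG — no ATG→stop ORF.
Frame 3: GCC CGA TCT ACA TCG GTA GGG GAT GTA ACT AAG TCG CCA GTG CGC CGT TGA — no ATG→stop ORF.
No ORF reaches 8 codons. Count = 0.

0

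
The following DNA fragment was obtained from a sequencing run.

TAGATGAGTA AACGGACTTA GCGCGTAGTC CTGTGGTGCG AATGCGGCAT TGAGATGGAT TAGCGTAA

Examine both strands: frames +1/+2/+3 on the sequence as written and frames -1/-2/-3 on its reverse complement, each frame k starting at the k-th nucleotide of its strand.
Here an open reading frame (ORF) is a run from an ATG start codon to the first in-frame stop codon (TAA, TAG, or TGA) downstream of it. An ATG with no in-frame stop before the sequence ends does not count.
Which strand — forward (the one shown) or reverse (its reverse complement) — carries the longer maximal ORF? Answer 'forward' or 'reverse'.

Reverse complement (5'→3'): TTACGCTAATCCATCTCAATGCCGCATTCGCACCACAGGACTACGCGCTAAGTCCGTTTACTCATCTA
Frame +1: TAG ATG AGT AAA CGG ACT TAG CGC GTA GTC CTG TGG TGC GAA TGC GGC ATT GAG ATG GAT TAG CGT — ATG at 4, stop TAG at 19 → 18 nt; ATG at 55, stop TAG at 61 → 9 nt.
Frame +2: AGA TGA GTA AAC GGA CTT AGC GCG TAG TCC TGT GGT GCG AAT GCG GCA TTG AGA TGG ATT AGC GTA — no ATG→stop ORF.
Frame +3: GAT GAG TAA ACG GAC TTA GCG CGT AGT CCT GTG GTG CGA ATG CGG CAT TGA GAT GGA TTA GCG TAA — ATG at 42, stop TGA at 51 → 12 nt.
Frame -1: TTA CGC TAA TCC ATC TCA ATG CCG CAT TCG CAC CAC AGG ACT ACG CGC TAA GTC CGT TTA CTC ATC — ATG at 19, stop TAA at 49 → 33 nt.
Frame -2: TAC GCT AAT CCA TCT CAA TGC CGC ATT CGC ACC ACA GGA CTA CGC GCT AAG TCC GTT TAC TCA TCT — no ATG→stop ORF.
Frame -3: ACG CTA ATC CAT CTC AAT GCC GCA TTC GCA CCA CAG GAC TAC GCG CTA AGT CCG TTT ACT CAT CTA — no ATG→stop ORF.
Forward-strand max 18 nt; reverse-strand max 33 nt. The reverse strand has the longer ORF.

reverse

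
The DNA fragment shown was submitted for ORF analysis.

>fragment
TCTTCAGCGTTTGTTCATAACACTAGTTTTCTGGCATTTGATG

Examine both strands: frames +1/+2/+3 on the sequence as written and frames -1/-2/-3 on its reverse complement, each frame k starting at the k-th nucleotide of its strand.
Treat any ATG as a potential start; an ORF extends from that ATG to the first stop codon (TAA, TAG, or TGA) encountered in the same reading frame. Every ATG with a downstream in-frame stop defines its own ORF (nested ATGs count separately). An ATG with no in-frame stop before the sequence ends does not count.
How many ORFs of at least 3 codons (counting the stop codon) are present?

Reverse complement (5'→3'): CATCAAATGCCAGAAAACTAGTGTTATGAACAAACGCTGAAGA
Frame +1: TCT TCA GCG TTT GTT CAT AAC ACT AGT TTT CTG GCA TTT GAT — no ATG→stop ORF.
Frame +2: CTT CAG CGT TTG TTC ATA ACA CTA GTT TTC TGG CAT TTG ATG — no ATG→stop ORF.
Frame +3: TTC AGC GTT TGT TCA TAA CAC TAG TTT TCT GGC ATT TGA — no ATG→stop ORF.
Frame -1: CAT CAA ATG CCA GAA AAC TAG TGT TAT GAA CAA ACG CTG AAG — ATG at 7, stop TAG at 19 → 15 nt.
Frame -2: ATC AAA TGC CAG AAA ACT AGT GTT ATG AAC AAA CGC TGA AGA — ATG at 26, stop TGA at 38 → 15 nt.
Frame -3: TCA AAT GCC AGA AAA CTA GTG TTA TGA ACA AAC GCT GAA — no ATG→stop ORF.
ORFs ≥ 3 codons: frame -1 7–21 (5 codons), frame -2 26–40 (5 codons). Count = 2.

2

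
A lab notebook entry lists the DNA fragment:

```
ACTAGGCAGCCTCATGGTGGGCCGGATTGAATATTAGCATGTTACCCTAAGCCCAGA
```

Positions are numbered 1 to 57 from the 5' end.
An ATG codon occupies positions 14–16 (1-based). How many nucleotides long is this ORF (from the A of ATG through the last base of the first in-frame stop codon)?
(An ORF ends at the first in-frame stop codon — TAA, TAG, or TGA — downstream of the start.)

24

Codons from position 14: ATG (14–16), GTG (17–19), GGC (20–22), CGG (23–25), ATT (26–28), GAA (29–31), TAT (32–34), TAG (35–37).
TAG is the first in-frame stop; ORF spans 14–37, 24 nucleotides.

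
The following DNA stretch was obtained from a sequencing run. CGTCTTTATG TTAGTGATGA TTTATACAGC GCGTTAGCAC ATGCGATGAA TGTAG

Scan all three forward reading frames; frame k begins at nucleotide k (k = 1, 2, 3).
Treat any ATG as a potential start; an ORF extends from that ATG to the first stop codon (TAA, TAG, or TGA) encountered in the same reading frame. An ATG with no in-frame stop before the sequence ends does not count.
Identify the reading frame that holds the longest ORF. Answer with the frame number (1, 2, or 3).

Frame 1: CGT CTT TAT GTT AGT GAT GAT TTA TAC AGC GCG TTA GCA CAT GCG ATG AAT GTA — no ATG→stop ORF.
Frame 2: GTC TTT ATG TTA GTG ATG ATT TAT ACA GCG CGT TAG CAC ATG CGA TGA ATG TAG — ATG at 8, stop TAG at 35 → 30 nt; ATG at 17, stop TAG at 35 → 21 nt; ATG at 41, stop TGA at 47 → 9 nt; ATG at 50, stop TAG at 53 → 6 nt.
Frame 3: TCT TTA TGT TAG TGA TGA TTT ATA CAG CGC GTT AGC ACA TGC GAT GAA TGT — no ATG→stop ORF.
Longest ORF is 30 nt in frame 2 (positions 8–37).

2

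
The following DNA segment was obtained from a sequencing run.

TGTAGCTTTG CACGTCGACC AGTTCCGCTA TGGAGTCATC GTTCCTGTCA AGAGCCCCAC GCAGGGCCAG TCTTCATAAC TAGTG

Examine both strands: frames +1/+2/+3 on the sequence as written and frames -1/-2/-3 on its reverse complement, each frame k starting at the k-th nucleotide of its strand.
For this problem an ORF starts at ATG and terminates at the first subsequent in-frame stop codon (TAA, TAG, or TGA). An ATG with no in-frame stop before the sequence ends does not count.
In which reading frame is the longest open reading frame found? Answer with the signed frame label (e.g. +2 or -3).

+3

Reverse complement (5'→3'): CACTAGTTATGAAGACTGGCCCTGCGTGGGGCTCTTGACAGGAACGATGACTCCATAGCGGAACTGGTCGACGTGCAAAGCTACA
Frame +1: TGT AGC TTT GCA CGT CGA CCA GTT CCG CTA TGG AGT CAT CGT TCC TGT CAA GAG CCC CAC GCA GGG CCA GTC TTC ATA ACT AGT — no ATG→stop ORF.
Frame +2: GTA GCT TTG CAC GTC GAC CAG TTC CGC TAT GGA GTC ATC GTT CCT GTC AAG AGC CCC ACG CAG GGC CAG TCT TCA TAA CTA GTG — no ATG→stop ORF.
Frame +3: TAG CTT TGC ACG TCG ACC AGT TCC GCT ATG GAG TCA TCG TTC CTG TCA AGA GCC CCA CGC AGG GCC AGT CTT CAT AAC TAG — ATG at 30, stop TAG at 81 → 54 nt.
Frame -1: CAC TAG TTA TGA AGA CTG GCC CTG CGT GGG GCT CTT GAC AGG AAC GAT GAC TCC ATA GCG GAA CTG GTC GAC GTG CAA AGC TAC — no ATG→stop ORF.
Frame -2: ACT AGT TAT GAA GAC TGG CCC TGC GTG GGG CTC TTG ACA GGA ACG ATG ACT CCA TAG CGG AAC TGG TCG ACG TGC AAA GCT ACA — ATG at 47, stop TAG at 56 → 12 nt.
Frame -3: CTA GTT ATG AAG ACT GGC CCT GCG TGG GGC TCT TGA CAG GAA CGA TGA CTC CAT AGC GGA ACT GGT CGA CGT GCA AAG CTA — ATG at 9, stop TGA at 36 → 30 nt.
Longest ORF is 54 nt in frame +3 (positions 30–83).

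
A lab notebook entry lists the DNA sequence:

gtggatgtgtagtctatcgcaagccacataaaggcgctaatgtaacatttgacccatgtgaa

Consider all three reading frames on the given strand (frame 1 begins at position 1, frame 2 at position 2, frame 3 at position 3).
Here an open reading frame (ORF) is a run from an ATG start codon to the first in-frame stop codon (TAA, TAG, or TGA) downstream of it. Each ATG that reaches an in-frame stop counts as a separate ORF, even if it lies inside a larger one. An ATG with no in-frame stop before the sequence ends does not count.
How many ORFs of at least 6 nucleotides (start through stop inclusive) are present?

3

Frame 1: GTG GAT GTG TAG TCT ATC GCA AGC CAC ATA AAG GCG CTA ATG TAA CAT TTG ACC CAT GTG — ATG at 40, stop TAA at 43 → 6 nt.
Frame 2: TGG ATG TGT AGT CTA TCG CAA GCC ACA TAA AGG CGC TAA TGT AAC ATT TGA CCC ATG TGA — ATG at 5, stop TAA at 29 → 27 nt; ATG at 56, stop TGA at 59 → 6 nt.
Frame 3: GGA TGT GTA GTC TAT CGC AAG CCA CAT AAA GGC GCT AAT GTA ACA TTT GAC CCA TGT GAA — no ATG→stop ORF.
ORFs ≥ 6 nucleotides: frame 1 40–45 (6 nucleotides), frame 2 5–31 (27 nucleotides), frame 2 56–61 (6 nucleotides). Count = 3.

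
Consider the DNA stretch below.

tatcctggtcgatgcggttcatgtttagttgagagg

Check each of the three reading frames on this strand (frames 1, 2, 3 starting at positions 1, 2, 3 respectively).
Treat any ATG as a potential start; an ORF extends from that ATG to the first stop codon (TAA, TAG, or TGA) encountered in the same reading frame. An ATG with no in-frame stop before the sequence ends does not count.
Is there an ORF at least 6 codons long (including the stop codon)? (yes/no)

Frame 1: TAT CCT GGT CGA TGC GGT TCA TGT TTA GTT GAG AGG — no ATG→stop ORF.
Frame 2: ATC CTG GTC GAT GCG GTT CAT GTT TAG TTG AGA — no ATG→stop ORF.
Frame 3: TCC TGG TCG ATG CGG TTC ATG TTT AGT TGA GAG — ATG at 12, stop TGA at 30 → 21 nt; ATG at 21, stop TGA at 30 → 12 nt.
Frame 3 has an ORF of 7 codons (positions 12–32) ≥ 6, so yes.

yes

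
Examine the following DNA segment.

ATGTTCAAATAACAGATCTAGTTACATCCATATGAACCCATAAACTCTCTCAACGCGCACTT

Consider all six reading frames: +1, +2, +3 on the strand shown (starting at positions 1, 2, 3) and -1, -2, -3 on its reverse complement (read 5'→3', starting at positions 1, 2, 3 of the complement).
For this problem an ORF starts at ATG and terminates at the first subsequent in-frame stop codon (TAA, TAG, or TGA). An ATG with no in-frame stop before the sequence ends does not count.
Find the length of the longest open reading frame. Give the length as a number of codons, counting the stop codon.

9

Reverse complement (5'→3'): AAGTGCGCGTTGAGAGAGTTTATGGGTTCATATGGATGTAACTAGATCTGTTATTTGAACAT
Frame +1: ATG TTC AAA TAA CAG ATC TAG TTA CAT CCA TAT GAA CCC ATA AAC TCT CTC AAC GCG CAC — ATG at 1, stop TAA at 10 → 12 nt.
Frame +2: TGT TCA AAT AAC AGA TCT AGT TAC ATC CAT ATG AAC CCA TAA ACT CTC TCA ACG CGC ACT — ATG at 32, stop TAA at 41 → 12 nt.
Frame +3: GTT CAA ATA ACA GAT CTA GTT ACA TCC ATA TGA ACC CAT AAA CTC TCT CAA CGC GCA CTT — no ATG→stop ORF.
Frame -1: AAG TGC GCG TTG AGA GAG TTT ATG GGT TCA TAT GGA TGT AAC TAG ATC TGT TAT TTG AAC — ATG at 22, stop TAG at 43 → 24 nt.
Frame -2: AGT GCG CGT TGA GAG AGT TTA TGG GTT CAT ATG GAT GTA ACT AGA TCT GTT ATT TGA ACA — ATG at 32, stop TGA at 56 → 27 nt.
Frame -3: GTG CGC GTT GAG AGA GTT TAT GGG TTC ATA TGG ATG TAA CTA GAT CTG TTA TTT GAA CAT — ATG at 36, stop TAA at 39 → 6 nt.
Longest: frame -2, positions 32–58, 27 nt = 9 codons = 8 aa. → 9 codons.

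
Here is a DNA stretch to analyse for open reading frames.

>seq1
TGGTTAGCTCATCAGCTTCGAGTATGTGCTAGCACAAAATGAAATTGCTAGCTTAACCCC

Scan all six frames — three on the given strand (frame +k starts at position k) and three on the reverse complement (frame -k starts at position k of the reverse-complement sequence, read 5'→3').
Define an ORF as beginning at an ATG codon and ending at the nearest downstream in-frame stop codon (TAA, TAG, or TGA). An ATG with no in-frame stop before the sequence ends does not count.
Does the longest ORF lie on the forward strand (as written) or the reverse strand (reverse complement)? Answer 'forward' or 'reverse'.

forward

Reverse complement (5'→3'): GGGGTTAAGCTAGCAATTTCATTTTGTGCTAGCACATACTCGAAGCTGATGAGCTAACCA
Frame +1: TGG TTA GCT CAT CAG CTT CGA GTA TGT GCT AGC ACA AAA TGA AAT TGC TAG CTT AAC CCC — no ATG→stop ORF.
Frame +2: GGT TAG CTC ATC AGC TTC GAG TAT GTG CTA GCA CAA AAT GAA ATT GCT AGC TTA ACC — no ATG→stop ORF.
Frame +3: GTT AGC TCA TCA GCT TCG AGT ATG TGC TAG CAC AAA ATG AAA TTG CTA GCT TAA CCC — ATG at 24, stop TAG at 30 → 9 nt; ATG at 39, stop TAA at 54 → 18 nt.
Frame -1: GGG GTT AAG CTA GCA ATT TCA TTT TGT GCT AGC ACA TAC TCG AAG CTG ATG AGC TAA CCA — ATG at 49, stop TAA at 55 → 9 nt.
Frame -2: GGG TTA AGC TAG CAA TTT CAT TTT GTG CTA GCA CAT ACT CGA AGC TGA TGA GCT AAC — no ATG→stop ORF.
Frame -3: GGT TAA GCT AGC AAT TTC ATT TTG TGC TAG CAC ATA CTC GAA GCT GAT GAG CTA ACC — no ATG→stop ORF.
Forward-strand max 18 nt; reverse-strand max 9 nt. The forward strand has the longer ORF.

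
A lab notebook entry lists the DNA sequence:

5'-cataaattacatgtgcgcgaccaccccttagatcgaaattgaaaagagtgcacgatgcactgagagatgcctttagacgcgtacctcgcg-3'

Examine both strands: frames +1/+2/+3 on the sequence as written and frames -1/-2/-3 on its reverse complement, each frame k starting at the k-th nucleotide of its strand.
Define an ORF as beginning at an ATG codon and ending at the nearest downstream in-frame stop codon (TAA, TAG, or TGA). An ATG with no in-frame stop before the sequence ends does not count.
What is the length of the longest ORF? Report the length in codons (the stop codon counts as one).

7

Reverse complement (5'→3'): CGCGAGGTACGCGTCTAAAGGCATCTCTCAGTGCATCGTGCACTCTTTTCAATTTCGATCTAAGGGGTGGTCGCGCACATGTAATTTATG
Frame +1: CAT AAA TTA CAT GTG CGC GAC CAC CCC TTA GAT CGA AAT TGA AAA GAG TGC ACG ATG CAC TGA GAG ATG CCT TTA GAC GCG TAC CTC GCG — ATG at 55, stop TGA at 61 → 9 nt.
Frame +2: ATA AAT TAC ATG TGC GCG ACC ACC CCT TAG ATC GAA ATT GAA AAG AGT GCA CGA TGC ACT GAG AGA TGC CTT TAG ACG CGT ACC TCG — ATG at 11, stop TAG at 29 → 21 nt.
Frame +3: TAA ATT ACA TGT GCG CGA CCA CCC CTT AGA TCG AAA TTG AAA AGA GTG CAC GAT GCA CTG AGA GAT GCC TTT AGA CGC GTA CCT CGC — no ATG→stop ORF.
Frame -1: CGC GAG GTA CGC GTC TAA AGG CAT CTC TCA GTG CAT CGT GCA CTC TTT TCA ATT TCG ATC TAA GGG GTG GTC GCG CAC ATG TAA TTT ATG — ATG at 79, stop TAA at 82 → 6 nt.
Frame -2: GCG AGG TAC GCG TCT AAA GGC ATC TCT CAG TGC ATC GTG CAC TCT TTT CAA TTT CGA TCT AAG GGG TGG TCG CGC ACA TGT AAT TTA — no ATG→stop ORF.
Frame -3: CGA GGT ACG CGT CTA AAG GCA TCT CTC AGT GCA TCG TGC ACT CTT TTC AAT TTC GAT CTA AGG GGT GGT CGC GCA CAT GTA ATT TAT — no ATG→stop ORF.
Longest: frame +2, positions 11–31, 21 nt = 7 codons = 6 aa. → 7 codons.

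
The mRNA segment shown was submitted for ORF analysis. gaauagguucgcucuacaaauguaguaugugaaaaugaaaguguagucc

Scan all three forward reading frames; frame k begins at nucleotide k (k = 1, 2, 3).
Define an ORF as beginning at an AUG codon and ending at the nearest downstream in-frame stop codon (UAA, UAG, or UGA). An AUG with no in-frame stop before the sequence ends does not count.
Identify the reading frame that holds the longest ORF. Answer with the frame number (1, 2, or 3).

2

Frame 1: GAA UAG GUU CGC UCU ACA AAU GUA GUA UGU GAA AAU GAA AGU GUA GUC — no AUG→stop ORF.
Frame 2: AAU AGG UUC GCU CUA CAA AUG UAG UAU GUG AAA AUG AAA GUG UAG UCC — AUG at 20, stop UAG at 23 → 6 nt; AUG at 35, stop UAG at 44 → 12 nt.
Frame 3: AUA GGU UCG CUC UAC AAA UGU AGU AUG UGA AAA UGA AAG UGU AGU — AUG at 27, stop UGA at 30 → 6 nt.
Longest ORF is 12 nt in frame 2 (positions 35–46).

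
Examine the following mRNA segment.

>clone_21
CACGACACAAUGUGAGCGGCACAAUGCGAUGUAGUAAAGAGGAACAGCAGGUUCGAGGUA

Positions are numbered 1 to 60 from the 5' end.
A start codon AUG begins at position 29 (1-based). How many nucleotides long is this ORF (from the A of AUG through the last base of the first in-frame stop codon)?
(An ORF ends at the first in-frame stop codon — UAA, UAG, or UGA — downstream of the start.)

6

Codons from position 29: AUG (29–31), UAG (32–34).
UAG is the first in-frame stop; ORF spans 29–34, 6 nucleotides.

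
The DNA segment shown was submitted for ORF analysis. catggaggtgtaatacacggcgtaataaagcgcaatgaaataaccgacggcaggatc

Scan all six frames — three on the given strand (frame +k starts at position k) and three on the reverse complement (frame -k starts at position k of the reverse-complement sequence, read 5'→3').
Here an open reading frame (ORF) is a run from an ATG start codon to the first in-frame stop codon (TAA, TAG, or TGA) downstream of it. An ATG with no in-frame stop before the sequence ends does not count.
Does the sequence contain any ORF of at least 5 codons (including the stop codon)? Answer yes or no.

no

Reverse complement (5'→3'): GATCCTGCCGTCGGTTATTTCATTGCGCTTTATTACGCCGTGTATTACACCTCCATG
Frame +1: CAT GGA GGT GTA ATA CAC GGC GTA ATA AAG CGC AAT GAA ATA ACC GAC GGC AGG ATC — no ATG→stop ORF.
Frame +2: ATG GAG GTG TAA TAC ACG GCG TAA TAA AGC GCA ATG AAA TAA CCG ACG GCA GGA — ATG at 2, stop TAA at 11 → 12 nt; ATG at 35, stop TAA at 41 → 9 nt.
Frame +3: TGG AGG TGT AAT ACA CGG CGT AAT AAA GCG CAA TGA AAT AAC CGA CGG CAG GAT — no ATG→stop ORF.
Frame -1: GAT CCT GCC GTC GGT TAT TTC ATT GCG CTT TAT TAC GCC GTG TAT TAC ACC TCC ATG — no ATG→stop ORF.
Frame -2: ATC CTG CCG TCG GTT ATT TCA TTG CGC TTT ATT ACG CCG TGT ATT ACA CCT CCA — no ATG→stop ORF.
Frame -3: TCC TGC CGT CGG TTA TTT CAT TGC GCT TTA TTA CGC CGT GTA TTA CAC CTC CAT — no ATG→stop ORF.
Largest ORF found is 4 codons < 5, so no.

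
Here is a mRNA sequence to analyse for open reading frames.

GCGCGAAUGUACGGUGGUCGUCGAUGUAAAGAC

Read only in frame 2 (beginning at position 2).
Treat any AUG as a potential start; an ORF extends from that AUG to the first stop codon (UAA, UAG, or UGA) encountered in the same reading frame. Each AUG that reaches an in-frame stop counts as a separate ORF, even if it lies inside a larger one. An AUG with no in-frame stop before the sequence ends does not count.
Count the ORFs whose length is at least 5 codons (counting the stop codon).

Frame 2: CGC GAA UGU ACG GUG GUC GUC GAU GUA AAG — no AUG→stop ORF.
No ORF reaches 5 codons. Count = 0.

0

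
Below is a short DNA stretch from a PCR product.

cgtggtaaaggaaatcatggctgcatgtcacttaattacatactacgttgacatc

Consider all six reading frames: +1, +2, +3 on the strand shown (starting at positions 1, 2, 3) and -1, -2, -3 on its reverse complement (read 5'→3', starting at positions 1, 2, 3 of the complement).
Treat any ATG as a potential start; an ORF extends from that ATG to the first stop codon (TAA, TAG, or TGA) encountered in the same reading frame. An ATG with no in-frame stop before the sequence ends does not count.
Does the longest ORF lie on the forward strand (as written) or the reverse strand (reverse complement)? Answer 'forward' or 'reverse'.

Reverse complement (5'→3'): GATGTCAACGTAGTATGTAATTAAGTGACATGCAGCCATGATTTCCTTTACCACG
Frame +1: CGT GGT AAA GGA AAT CAT GGC TGC ATG TCA CTT AAT TAC ATA CTA CGT TGA CAT — ATG at 25, stop TGA at 49 → 27 nt.
Frame +2: GTG GTA AAG GAA ATC ATG GCT GCA TGT CAC TTA ATT ACA TAC TAC GTT GAC ATC — no ATG→stop ORF.
Frame +3: TGG TAA AGG AAA TCA TGG CTG CAT GTC ACT TAA TTA CAT ACT ACG TTG ACA — no ATG→stop ORF.
Frame -1: GAT GTC AAC GTA GTA TGT AAT TAA GTG ACA TGC AGC CAT GAT TTC CTT TAC CAC — no ATG→stop ORF.
Frame -2: ATG TCA ACG TAG TAT GTA ATT AAG TGA CAT GCA GCC ATG ATT TCC TTT ACC ACG — ATG at 2, stop TAG at 11 → 12 nt.
Frame -3: TGT CAA CGT AGT ATG TAA TTA AGT GAC ATG CAG CCA TGA TTT CCT TTA CCA — ATG at 15, stop TAA at 18 → 6 nt; ATG at 30, stop TGA at 39 → 12 nt.
Forward-strand max 27 nt; reverse-strand max 12 nt. The forward strand has the longer ORF.

forward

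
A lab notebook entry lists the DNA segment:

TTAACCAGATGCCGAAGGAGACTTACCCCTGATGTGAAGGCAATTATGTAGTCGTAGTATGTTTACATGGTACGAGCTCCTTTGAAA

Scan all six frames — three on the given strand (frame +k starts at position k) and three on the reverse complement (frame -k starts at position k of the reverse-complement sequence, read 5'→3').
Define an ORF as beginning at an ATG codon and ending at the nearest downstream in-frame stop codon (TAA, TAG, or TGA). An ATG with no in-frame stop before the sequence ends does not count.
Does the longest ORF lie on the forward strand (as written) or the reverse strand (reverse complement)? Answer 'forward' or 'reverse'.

Reverse complement (5'→3'): TTTCAAAGGAGCTCGTACCATGTAAACATACTACGACTACATAATTGCCTTCACATCAGGGGTAAGTCTCCTTCGGCATCTGGTTAA
Frame +1: TTA ACC AGA TGC CGA AGG AGA CTT ACC CCT GAT GTG AAG GCA ATT ATG TAG TCG TAG TAT GTT TAC ATG GTA CGA GCT CCT TTG AAA — ATG at 46, stop TAG at 49 → 6 nt.
Frame +2: TAA CCA GAT GCC GAA GGA GAC TTA CCC CTG ATG TGA AGG CAA TTA TGT AGT CGT AGT ATG TTT ACA TGG TAC GAG CTC CTT TGA — ATG at 32, stop TGA at 35 → 6 nt; ATG at 59, stop TGA at 83 → 27 nt.
Frame +3: AAC CAG ATG CCG AAG GAG ACT TAC CCC TGA TGT GAA GGC AAT TAT GTA GTC GTA GTA TGT TTA CAT GGT ACG AGC TCC TTT GAA — ATG at 9, stop TGA at 30 → 24 nt.
Frame -1: TTT CAA AGG AGC TCG TAC CAT GTA AAC ATA CTA CGA CTA CAT AAT TGC CTT CAC ATC AGG GGT AAG TCT CCT TCG GCA TCT GGT TAA — no ATG→stop ORF.
Frame -2: TTC AAA GGA GCT CGT ACC ATG TAA ACA TAC TAC GAC TAC ATA ATT GCC TTC ACA TCA GGG GTA AGT CTC CTT CGG CAT CTG GTT — ATG at 20, stop TAA at 23 → 6 nt.
Frame -3: TCA AAG GAG CTC GTA CCA TGT AAA CAT ACT ACG ACT ACA TAA TTG CCT TCA CAT CAG GGG TAA GTC TCC TTC GGC ATC TGG TTA — no ATG→stop ORF.
Forward-strand max 27 nt; reverse-strand max 6 nt. The forward strand has the longer ORF.

forward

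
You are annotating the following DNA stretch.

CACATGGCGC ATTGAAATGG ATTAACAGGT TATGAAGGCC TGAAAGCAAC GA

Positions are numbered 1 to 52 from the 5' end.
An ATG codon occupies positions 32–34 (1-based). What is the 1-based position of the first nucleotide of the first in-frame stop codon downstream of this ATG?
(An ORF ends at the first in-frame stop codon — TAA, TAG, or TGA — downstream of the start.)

Codons from position 32: ATG (32–34), AAG (35–37), GCC (38–40), TGA (41–43).
TGA is a stop codon; it begins at position 41.

41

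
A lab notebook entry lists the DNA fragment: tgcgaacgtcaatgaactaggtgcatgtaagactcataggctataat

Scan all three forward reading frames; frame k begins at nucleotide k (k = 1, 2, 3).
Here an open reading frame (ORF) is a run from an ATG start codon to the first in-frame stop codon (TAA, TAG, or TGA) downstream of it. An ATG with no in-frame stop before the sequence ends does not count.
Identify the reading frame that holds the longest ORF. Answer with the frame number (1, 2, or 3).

3

Frame 1: TGC GAA CGT CAA TGA ACT AGG TGC ATG TAA GAC TCA TAG GCT ATA — ATG at 25, stop TAA at 28 → 6 nt.
Frame 2: GCG AAC GTC AAT GAA CTA GGT GCA TGT AAG ACT CAT AGG CTA TAA — no ATG→stop ORF.
Frame 3: CGA ACG TCA ATG AAC TAG GTG CAT GTA AGA CTC ATA GGC TAT AAT — ATG at 12, stop TAG at 18 → 9 nt.
Longest ORF is 9 nt in frame 3 (positions 12–20).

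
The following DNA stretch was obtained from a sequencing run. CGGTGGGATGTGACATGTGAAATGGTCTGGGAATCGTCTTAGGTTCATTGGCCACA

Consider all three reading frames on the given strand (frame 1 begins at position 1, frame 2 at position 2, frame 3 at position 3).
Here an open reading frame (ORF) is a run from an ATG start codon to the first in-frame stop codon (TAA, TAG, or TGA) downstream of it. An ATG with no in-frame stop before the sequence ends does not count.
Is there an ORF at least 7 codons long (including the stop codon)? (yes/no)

Frame 1: CGG TGG GAT GTG ACA TGT GAA ATG GTC TGG GAA TCG TCT TAG GTT CAT TGG CCA — ATG at 22, stop TAG at 40 → 21 nt.
Frame 2: GGT GGG ATG TGA CAT GTG AAA TGG TCT GGG AAT CGT CTT AGG TTC ATT GGC CAC — ATG at 8, stop TGA at 11 → 6 nt.
Frame 3: GTG GGA TGT GAC ATG TGA AAT GGT CTG GGA ATC GTC TTA GGT TCA TTG GCC ACA — ATG at 15, stop TGA at 18 → 6 nt.
Frame 1 has an ORF of 7 codons (positions 22–42) ≥ 7, so yes.

yes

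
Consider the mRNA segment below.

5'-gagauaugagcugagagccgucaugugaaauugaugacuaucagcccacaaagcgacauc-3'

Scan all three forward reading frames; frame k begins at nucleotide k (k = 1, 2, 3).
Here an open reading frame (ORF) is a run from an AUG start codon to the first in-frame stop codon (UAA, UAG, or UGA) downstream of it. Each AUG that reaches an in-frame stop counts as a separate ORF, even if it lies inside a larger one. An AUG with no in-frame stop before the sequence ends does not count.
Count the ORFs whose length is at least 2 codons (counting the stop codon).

2

Frame 1: GAG AUA UGA GCU GAG AGC CGU CAU GUG AAA UUG AUG ACU AUC AGC CCA CAA AGC GAC AUC — no AUG→stop ORF.
Frame 2: AGA UAU GAG CUG AGA GCC GUC AUG UGA AAU UGA UGA CUA UCA GCC CAC AAA GCG ACA — AUG at 23, stop UGA at 26 → 6 nt.
Frame 3: GAU AUG AGC UGA GAG CCG UCA UGU GAA AUU GAU GAC UAU CAG CCC ACA AAG CGA CAU — AUG at 6, stop UGA at 12 → 9 nt.
ORFs ≥ 2 codons: frame 2 23–28 (2 codons), frame 3 6–14 (3 codons). Count = 2.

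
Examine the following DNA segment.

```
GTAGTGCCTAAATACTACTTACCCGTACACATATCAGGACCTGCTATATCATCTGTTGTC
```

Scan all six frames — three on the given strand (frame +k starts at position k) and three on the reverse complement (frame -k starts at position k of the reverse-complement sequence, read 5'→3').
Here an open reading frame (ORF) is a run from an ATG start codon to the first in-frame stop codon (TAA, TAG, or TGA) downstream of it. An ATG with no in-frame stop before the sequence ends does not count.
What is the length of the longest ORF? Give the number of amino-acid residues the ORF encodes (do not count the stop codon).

5

Reverse complement (5'→3'): GACAACAGATGATATAGCAGGTCCTGATATGTGTACGGGTAAGTAGTATTTAGGCACTAC
Frame +1: GTA GTG CCT AAA TAC TAC TTA CCC GTA CAC ATA TCA GGA CCT GCT ATA TCA TCT GTT GTC — no ATG→stop ORF.
Frame +2: TAG TGC CTA AAT ACT ACT TAC CCG TAC ACA TAT CAG GAC CTG CTA TAT CAT CTG TTG — no ATG→stop ORF.
Frame +3: AGT GCC TAA ATA CTA CTT ACC CGT ACA CAT ATC AGG ACC TGC TAT ATC ATC TGT TGT — no ATG→stop ORF.
Frame -1: GAC AAC AGA TGA TAT AGC AGG TCC TGA TAT GTG TAC GGG TAA GTA GTA TTT AGG CAC TAC — no ATG→stop ORF.
Frame -2: ACA ACA GAT GAT ATA GCA GGT CCT GAT ATG TGT ACG GGT AAG TAG TAT TTA GGC ACT — ATG at 29, stop TAG at 44 → 18 nt.
Frame -3: CAA CAG ATG ATA TAG CAG GTC CTG ATA TGT GTA CGG GTA AGT AGT ATT TAG GCA CTA — ATG at 9, stop TAG at 15 → 9 nt.
Longest: frame -2, positions 29–46, 18 nt = 6 codons = 5 aa. → 5 amino acids.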